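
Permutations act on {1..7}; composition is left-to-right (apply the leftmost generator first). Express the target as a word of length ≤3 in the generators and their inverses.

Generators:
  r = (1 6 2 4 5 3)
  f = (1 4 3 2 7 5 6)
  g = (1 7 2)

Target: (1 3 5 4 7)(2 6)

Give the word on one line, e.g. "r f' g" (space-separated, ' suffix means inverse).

  after r': (1 3 5 4 2 6)
  after g': (1 3 5 4 7)(2 6)

r' g'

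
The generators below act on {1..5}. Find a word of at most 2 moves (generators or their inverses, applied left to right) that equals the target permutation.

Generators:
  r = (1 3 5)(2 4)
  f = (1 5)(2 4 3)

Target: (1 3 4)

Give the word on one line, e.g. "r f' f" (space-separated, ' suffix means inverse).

  after f: (1 5)(2 4 3)
  after r': (1 3 4)

f r'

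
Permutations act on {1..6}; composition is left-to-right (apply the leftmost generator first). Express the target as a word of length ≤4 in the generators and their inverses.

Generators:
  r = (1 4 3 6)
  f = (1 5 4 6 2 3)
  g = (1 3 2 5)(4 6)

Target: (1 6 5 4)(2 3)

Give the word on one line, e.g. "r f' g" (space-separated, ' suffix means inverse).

r f

  after r: (1 4 3 6)
  after f: (1 6 5 4)(2 3)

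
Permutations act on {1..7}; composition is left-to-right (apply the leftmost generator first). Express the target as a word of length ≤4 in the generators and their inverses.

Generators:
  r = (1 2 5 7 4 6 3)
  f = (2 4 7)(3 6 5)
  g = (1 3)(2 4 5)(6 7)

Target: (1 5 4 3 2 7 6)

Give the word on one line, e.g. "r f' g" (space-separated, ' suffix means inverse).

r r

  after r: (1 2 5 7 4 6 3)
  after r: (1 5 4 3 2 7 6)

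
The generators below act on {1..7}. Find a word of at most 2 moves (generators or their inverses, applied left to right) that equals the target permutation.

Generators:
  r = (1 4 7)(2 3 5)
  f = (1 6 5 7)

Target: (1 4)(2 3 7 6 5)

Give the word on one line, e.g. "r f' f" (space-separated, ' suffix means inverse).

  after r: (1 4 7)(2 3 5)
  after f: (1 4)(2 3 7 6 5)

r f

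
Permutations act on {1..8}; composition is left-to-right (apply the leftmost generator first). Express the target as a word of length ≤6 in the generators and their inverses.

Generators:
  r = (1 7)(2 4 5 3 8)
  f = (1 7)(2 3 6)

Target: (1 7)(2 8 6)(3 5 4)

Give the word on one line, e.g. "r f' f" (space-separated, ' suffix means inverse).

f f f r' f

  after f: (1 7)(2 3 6)
  after f: (2 6 3)
  after f: (1 7)
  after r': (2 8 3 5 4)
  after f: (1 7)(2 8 6)(3 5 4)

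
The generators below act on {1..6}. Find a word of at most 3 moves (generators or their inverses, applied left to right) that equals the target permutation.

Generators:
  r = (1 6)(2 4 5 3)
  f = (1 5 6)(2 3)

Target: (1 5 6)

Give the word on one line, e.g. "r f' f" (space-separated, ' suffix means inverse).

f' f'

  after f': (1 6 5)(2 3)
  after f': (1 5 6)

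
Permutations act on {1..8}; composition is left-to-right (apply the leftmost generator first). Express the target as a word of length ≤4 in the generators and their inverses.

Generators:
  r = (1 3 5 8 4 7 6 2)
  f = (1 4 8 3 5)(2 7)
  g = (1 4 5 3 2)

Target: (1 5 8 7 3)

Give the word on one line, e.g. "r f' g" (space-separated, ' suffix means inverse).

  after r': (1 2 6 7 4 8 5 3)
  after g': (1 3 2 6 7)(4 8)
  after r: (1 5 8 7 3)

r' g' r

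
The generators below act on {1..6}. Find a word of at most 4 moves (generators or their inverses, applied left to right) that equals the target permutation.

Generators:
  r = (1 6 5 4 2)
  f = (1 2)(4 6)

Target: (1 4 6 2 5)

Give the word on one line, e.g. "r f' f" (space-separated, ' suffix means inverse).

r' r' f' f'

  after r': (1 2 4 5 6)
  after r': (1 4 6 2 5)
  after f': (1 6)(2 5)
  after f': (1 4 6 2 5)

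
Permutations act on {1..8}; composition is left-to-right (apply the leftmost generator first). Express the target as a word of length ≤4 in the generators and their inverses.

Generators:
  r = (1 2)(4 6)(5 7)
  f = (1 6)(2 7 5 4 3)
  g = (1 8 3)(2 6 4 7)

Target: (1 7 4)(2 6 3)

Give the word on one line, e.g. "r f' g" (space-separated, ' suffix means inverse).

r f

  after r: (1 2)(4 6)(5 7)
  after f: (1 7 4)(2 6 3)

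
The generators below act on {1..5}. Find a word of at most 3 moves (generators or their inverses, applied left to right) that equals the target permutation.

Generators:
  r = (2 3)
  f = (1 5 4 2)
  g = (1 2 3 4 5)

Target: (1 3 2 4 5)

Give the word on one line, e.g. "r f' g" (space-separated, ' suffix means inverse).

  after f': (1 2 4 5)
  after r: (1 3 2 4 5)

f' r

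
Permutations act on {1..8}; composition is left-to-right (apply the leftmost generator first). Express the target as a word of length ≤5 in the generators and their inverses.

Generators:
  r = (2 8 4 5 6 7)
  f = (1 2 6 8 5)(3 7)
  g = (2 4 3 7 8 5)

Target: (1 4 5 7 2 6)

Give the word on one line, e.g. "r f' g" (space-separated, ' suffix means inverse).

f' f' r

  after f': (1 5 8 6 2)(3 7)
  after f': (1 8 2 5 6)
  after r: (1 4 5 7 2 6)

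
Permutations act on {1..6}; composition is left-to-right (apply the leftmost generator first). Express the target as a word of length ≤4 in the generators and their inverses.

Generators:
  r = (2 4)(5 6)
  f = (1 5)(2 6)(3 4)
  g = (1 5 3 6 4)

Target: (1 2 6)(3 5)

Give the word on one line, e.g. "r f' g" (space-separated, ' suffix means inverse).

g' g' f'

  after g': (1 4 6 3 5)
  after g': (1 6 5 4 3)
  after f': (1 2 6)(3 5)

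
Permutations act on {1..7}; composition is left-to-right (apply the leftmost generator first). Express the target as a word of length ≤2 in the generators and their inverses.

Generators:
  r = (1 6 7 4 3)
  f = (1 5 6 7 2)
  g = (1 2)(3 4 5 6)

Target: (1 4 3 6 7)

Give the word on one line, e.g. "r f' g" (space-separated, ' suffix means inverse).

f g'

  after f: (1 5 6 7 2)
  after g': (1 4 3 6 7)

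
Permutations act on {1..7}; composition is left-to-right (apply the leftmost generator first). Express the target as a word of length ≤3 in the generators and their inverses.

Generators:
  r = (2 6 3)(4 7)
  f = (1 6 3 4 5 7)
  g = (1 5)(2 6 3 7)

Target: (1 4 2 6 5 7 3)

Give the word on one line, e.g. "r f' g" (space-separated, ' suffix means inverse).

r g f'

  after r: (2 6 3)(4 7)
  after g: (1 5)(2 3 6 7 4)
  after f': (1 4 2 6 5 7 3)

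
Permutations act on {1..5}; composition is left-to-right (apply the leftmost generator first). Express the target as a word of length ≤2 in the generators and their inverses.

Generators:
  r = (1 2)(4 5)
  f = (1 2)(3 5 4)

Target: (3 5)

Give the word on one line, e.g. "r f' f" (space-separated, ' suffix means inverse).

  after f': (1 2)(3 4 5)
  after r': (3 5)

f' r'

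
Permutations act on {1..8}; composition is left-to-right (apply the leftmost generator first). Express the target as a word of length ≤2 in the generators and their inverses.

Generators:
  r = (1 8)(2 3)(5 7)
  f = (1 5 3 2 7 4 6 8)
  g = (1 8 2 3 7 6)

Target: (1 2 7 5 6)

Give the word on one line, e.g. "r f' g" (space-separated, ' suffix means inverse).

  after r': (1 8)(2 3)(5 7)
  after g: (1 2 7 5 6)

r' g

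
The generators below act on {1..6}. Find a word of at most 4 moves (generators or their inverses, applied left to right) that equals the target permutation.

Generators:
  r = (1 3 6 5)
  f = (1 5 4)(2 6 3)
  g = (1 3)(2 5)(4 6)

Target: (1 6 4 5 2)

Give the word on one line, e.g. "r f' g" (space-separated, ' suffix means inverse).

g' r

  after g': (1 3)(2 5)(4 6)
  after r: (1 6 4 5 2)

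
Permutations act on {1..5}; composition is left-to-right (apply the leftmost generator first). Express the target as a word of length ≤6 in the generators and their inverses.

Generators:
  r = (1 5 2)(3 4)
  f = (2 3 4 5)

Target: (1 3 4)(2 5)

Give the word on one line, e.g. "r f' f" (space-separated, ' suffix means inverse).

r f f f r

  after r: (1 5 2)(3 4)
  after f: (1 2)(3 5)
  after f: (1 3 2)(4 5)
  after f: (1 4 2)
  after r: (1 3 4)(2 5)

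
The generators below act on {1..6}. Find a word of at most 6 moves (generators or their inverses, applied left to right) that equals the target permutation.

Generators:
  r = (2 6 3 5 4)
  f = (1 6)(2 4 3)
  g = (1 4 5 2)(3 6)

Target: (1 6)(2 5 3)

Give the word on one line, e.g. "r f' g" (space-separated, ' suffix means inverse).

  after g': (1 2 5 4)(3 6)
  after g': (1 5)(2 4)
  after r: (1 4 6 3 5)
  after f: (1 3 5 6 2 4)
  after g: (1 6)(2 5 3)

g' g' r f g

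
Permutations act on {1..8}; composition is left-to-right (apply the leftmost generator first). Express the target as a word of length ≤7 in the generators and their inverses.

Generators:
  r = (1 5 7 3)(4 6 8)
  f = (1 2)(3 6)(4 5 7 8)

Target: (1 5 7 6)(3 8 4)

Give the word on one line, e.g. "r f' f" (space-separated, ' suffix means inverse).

  after r': (1 3 7 5)(4 8 6)
  after f: (1 6 5 2)(3 8)
  after f: (1 3 4 5)(6 7 8)
  after r: (3 6)(4 7)
  after r: (1 5 7 6)(3 8 4)

r' f f r r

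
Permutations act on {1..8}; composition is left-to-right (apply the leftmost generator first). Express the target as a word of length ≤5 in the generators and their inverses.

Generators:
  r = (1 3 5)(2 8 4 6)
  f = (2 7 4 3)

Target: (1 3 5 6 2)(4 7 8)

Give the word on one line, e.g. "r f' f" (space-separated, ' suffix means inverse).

r r f r'

  after r: (1 3 5)(2 8 4 6)
  after r: (1 5 3)(2 4)(6 8)
  after f: (1 5 2 3)(4 7)(6 8)
  after r': (1 3 5 6 2)(4 7 8)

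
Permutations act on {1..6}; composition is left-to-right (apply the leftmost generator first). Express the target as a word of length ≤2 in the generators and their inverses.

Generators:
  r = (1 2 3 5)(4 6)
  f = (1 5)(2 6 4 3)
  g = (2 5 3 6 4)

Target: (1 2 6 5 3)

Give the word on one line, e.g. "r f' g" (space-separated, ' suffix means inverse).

  after g': (2 4 6 3 5)
  after r: (1 2 6 5 3)

g' r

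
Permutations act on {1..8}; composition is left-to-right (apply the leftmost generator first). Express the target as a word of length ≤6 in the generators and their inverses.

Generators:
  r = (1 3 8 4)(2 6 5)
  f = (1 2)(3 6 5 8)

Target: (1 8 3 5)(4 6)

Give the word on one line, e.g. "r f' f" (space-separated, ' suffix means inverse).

  after r': (1 4 8 3)(2 5 6)
  after f: (1 4 3 2 8 6)
  after f: (1 4 6 2 3)(5 8)
  after f: (1 4 5 3 2 6)
  after r': (1 8 3 5)(4 6)

r' f f f r'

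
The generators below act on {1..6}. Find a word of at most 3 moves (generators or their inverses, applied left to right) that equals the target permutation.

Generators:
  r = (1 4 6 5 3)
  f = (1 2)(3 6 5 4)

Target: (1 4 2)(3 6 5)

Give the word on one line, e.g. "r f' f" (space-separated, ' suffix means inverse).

r' f'

  after r': (1 3 5 6 4)
  after f': (1 4 2)(3 6 5)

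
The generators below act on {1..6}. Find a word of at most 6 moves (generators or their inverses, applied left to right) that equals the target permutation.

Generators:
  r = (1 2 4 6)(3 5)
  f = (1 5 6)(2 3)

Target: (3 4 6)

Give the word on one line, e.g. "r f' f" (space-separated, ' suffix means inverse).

r f' f' r'

  after r: (1 2 4 6)(3 5)
  after f': (1 3)(2 4 5)
  after f': (1 2 4)(3 6 5)
  after r': (3 4 6)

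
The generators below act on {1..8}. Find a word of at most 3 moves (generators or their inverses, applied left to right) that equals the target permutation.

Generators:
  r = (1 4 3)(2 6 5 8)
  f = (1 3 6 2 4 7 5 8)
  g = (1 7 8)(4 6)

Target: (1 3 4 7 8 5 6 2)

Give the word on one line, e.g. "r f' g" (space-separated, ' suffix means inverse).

  after r': (1 3 4)(2 8 5 6)
  after g': (1 3 6 2 7)(4 8 5)
  after g': (1 3 4 7 8 5 6 2)

r' g' g'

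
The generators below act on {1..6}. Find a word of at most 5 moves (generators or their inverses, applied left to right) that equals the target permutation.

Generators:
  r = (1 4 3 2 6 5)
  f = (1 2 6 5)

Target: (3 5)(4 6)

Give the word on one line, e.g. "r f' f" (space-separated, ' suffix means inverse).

  after f': (1 5 6 2)
  after r': (1 6 3 4)(2 5)
  after r': (1 2 6 4 5 3)
  after f': (3 5)(4 6)

f' r' r' f'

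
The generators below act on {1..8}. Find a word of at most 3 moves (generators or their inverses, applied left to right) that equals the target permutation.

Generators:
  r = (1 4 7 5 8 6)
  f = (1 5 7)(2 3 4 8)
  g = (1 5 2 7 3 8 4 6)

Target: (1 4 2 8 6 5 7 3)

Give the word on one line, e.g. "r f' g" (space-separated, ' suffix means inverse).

  after f': (1 7 5)(2 8 4 3)
  after g: (1 3 7 2 4 8 6)
  after f: (1 4 2 8 6 5 7 3)

f' g f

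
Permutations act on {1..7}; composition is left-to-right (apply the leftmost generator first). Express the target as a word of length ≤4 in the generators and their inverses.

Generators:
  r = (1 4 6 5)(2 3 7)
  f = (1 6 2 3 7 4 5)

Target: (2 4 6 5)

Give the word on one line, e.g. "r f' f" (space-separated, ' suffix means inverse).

r' f

  after r': (1 5 6 4)(2 7 3)
  after f: (2 4 6 5)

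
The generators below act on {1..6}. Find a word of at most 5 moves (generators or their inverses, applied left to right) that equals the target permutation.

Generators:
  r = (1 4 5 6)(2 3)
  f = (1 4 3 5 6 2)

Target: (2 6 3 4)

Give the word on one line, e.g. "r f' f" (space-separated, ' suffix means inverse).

f r r r

  after f: (1 4 3 5 6 2)
  after r: (1 5)(2 4)(3 6)
  after r: (1 6 2 5 4 3)
  after r: (2 6 3 4)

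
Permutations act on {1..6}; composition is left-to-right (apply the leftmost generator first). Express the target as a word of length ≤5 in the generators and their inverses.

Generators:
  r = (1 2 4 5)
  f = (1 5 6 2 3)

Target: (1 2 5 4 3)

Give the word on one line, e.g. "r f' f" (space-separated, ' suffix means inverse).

f' r' r' f'

  after f': (1 3 2 6 5)
  after r': (1 3)(2 6 4)
  after r': (1 3 5 4)(2 6)
  after f': (1 2 5 4 3)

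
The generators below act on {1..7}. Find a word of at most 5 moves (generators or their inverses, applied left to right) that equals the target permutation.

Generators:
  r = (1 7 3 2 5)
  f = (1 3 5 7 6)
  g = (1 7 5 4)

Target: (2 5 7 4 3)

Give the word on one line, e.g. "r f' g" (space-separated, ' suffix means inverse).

g' g' r

  after g': (1 4 5 7)
  after g': (1 5)(4 7)
  after r: (2 5 7 4 3)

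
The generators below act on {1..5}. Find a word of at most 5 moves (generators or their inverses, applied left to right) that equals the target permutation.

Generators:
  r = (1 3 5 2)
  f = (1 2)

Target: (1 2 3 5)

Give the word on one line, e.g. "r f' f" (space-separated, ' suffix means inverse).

f' r' r' r' f

  after f': (1 2)
  after r': (1 5 3)
  after r': (1 3 2 5)
  after r': (2 3 5)
  after f: (1 2 3 5)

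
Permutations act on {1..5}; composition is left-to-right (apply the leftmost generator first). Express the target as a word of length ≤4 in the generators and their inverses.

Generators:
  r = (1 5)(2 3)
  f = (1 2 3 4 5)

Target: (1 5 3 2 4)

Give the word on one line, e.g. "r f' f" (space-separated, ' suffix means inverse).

  after r': (1 5)(2 3)
  after f: (2 4 5)
  after r: (1 5 3 2 4)

r' f r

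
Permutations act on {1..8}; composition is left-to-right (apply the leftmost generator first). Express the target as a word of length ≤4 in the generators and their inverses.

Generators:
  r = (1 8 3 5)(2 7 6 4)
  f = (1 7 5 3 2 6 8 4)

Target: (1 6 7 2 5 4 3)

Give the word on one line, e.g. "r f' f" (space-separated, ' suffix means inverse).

  after f: (1 7 5 3 2 6 8 4)
  after r': (1 2 7 3 4 5 8 6)
  after f: (1 6 7 2 5 4 3)

f r' f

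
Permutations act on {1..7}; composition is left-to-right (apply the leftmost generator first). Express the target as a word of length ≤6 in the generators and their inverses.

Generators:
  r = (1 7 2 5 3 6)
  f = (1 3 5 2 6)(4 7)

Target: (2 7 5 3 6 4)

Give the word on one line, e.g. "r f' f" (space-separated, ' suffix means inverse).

r' f r' r' f'

  after r': (1 6 3 5 2 7)
  after f: (2 4 7 3)(5 6)
  after r': (1 6 2 4)(3 7 5)
  after r': (1 3)(2 4 6 7)
  after f': (2 7 5 3 6 4)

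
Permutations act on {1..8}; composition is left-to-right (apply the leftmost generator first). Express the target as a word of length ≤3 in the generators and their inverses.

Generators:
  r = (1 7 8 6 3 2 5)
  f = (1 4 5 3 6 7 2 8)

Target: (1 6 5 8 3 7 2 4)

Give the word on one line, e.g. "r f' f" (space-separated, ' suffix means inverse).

  after r: (1 7 8 6 3 2 5)
  after f': (1 6 5 8 3 7 2 4)

r f'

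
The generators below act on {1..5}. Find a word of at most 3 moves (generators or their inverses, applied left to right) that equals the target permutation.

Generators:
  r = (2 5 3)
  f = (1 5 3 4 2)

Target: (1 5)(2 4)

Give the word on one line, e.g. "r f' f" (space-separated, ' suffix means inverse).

  after f': (1 2 4 3 5)
  after r: (1 5)(2 4)

f' r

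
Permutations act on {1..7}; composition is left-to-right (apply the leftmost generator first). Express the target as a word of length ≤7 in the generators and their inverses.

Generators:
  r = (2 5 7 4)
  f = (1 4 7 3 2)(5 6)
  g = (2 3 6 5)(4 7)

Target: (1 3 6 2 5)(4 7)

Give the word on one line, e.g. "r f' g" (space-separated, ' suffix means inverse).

  after g: (2 3 6 5)(4 7)
  after f': (1 2 7)(3 5)
  after r': (1 4 7)(2 5 3)
  after g': (1 7)(2 6 3 5)
  after f: (1 3 6 2 5)(4 7)

g f' r' g' f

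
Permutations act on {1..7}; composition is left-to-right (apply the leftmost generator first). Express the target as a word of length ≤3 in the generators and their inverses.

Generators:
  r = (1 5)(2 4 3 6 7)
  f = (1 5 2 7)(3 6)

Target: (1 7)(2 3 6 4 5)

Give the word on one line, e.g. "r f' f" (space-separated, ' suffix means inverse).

  after f: (1 5 2 7)(3 6)
  after r': (2 6 4)(5 7)
  after f': (1 7)(2 3 6 4 5)

f r' f'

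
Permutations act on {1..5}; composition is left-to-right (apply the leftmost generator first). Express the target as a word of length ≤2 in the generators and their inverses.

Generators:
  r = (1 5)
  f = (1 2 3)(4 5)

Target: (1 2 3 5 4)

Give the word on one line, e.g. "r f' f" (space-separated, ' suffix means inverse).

  after f: (1 2 3)(4 5)
  after r': (1 2 3 5 4)

f r'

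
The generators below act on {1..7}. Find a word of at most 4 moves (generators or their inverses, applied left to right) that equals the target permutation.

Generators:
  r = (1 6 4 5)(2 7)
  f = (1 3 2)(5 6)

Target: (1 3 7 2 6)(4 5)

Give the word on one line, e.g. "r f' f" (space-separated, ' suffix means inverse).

  after f: (1 3 2)(5 6)
  after r: (1 3 7 2 6)(4 5)

f r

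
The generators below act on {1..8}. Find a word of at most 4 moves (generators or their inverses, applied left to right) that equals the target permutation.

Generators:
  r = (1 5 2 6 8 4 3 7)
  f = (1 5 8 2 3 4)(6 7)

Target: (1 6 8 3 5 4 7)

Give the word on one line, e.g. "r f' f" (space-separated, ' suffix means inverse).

f r f' r'

  after f: (1 5 8 2 3 4)(6 7)
  after r: (1 2 7 8 6)(4 5)
  after f': (1 8 7 5 3 2 6 4)
  after r': (1 6 8 3 5 4 7)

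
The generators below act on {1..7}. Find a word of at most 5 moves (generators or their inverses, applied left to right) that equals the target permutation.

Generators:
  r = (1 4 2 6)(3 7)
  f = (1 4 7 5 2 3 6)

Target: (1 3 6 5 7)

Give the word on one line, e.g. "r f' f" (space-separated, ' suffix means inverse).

r' f' r' r'

  after r': (1 6 2 4)(3 7)
  after f': (1 3 4 6 5 7 2)
  after r': (1 7 4 2 6 5 3)
  after r': (1 3 6 5 7)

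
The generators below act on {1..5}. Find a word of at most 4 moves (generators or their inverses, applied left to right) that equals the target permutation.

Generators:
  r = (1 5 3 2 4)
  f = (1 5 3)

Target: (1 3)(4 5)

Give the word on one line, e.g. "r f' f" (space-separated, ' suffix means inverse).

  after f': (1 3 5)
  after r: (1 2 4)
  after f': (1 2 4 3 5)
  after r': (1 3)(4 5)

f' r f' r'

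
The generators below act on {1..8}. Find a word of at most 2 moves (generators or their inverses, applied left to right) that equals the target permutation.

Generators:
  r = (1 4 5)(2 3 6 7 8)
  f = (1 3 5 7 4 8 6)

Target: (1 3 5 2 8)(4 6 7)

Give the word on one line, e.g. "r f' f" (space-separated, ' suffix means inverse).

  after f': (1 6 8 4 7 5 3)
  after r': (1 3 5 2 8)(4 6 7)

f' r'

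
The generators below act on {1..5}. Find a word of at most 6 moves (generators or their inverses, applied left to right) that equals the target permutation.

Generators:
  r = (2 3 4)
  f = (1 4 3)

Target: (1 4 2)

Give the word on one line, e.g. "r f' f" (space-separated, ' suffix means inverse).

  after f': (1 3 4)
  after f': (1 4 3)
  after r': (1 3)(2 4)
  after f: (2 3 4)
  after f: (1 4 2)

f' f' r' f f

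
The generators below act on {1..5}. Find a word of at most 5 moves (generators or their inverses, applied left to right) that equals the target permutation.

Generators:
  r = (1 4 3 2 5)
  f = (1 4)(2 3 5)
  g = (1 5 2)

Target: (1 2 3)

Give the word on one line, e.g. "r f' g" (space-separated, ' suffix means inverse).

  after f: (1 4)(2 3 5)
  after f: (2 5 3)
  after g: (1 5 3)
  after f': (1 3 4)(2 5)
  after f': (1 2 3)

f f g f' f'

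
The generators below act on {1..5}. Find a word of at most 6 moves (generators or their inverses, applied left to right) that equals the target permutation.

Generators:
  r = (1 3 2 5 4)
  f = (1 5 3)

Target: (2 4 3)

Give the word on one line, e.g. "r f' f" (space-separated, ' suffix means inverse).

  after f': (1 3 5)
  after f': (1 5 3)
  after r: (1 4)(2 5)
  after r: (2 4 3)

f' f' r r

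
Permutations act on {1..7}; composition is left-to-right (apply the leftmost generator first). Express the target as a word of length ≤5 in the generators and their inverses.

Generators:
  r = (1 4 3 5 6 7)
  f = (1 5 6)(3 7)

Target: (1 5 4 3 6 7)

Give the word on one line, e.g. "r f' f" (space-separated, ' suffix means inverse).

r' r' f'

  after r': (1 7 6 5 3 4)
  after r': (1 6 3)(4 7 5)
  after f': (1 5 4 3 6 7)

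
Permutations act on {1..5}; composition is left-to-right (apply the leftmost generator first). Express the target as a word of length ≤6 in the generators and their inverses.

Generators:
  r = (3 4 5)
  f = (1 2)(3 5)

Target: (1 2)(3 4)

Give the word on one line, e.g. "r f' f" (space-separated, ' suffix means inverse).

f r f' f' r

  after f: (1 2)(3 5)
  after r: (1 2)(4 5)
  after f': (3 5 4)
  after f': (1 2)(4 5)
  after r: (1 2)(3 4)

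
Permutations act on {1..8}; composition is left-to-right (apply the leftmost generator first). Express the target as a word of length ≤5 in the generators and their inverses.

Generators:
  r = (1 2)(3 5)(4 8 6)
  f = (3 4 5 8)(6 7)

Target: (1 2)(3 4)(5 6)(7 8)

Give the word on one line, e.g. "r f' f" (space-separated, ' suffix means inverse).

  after r: (1 2)(3 5)(4 8 6)
  after f: (1 2)(3 8 7 6 5 4)
  after r: (3 6)(4 5 8 7)
  after r: (1 2)(3 4)(5 6)(7 8)

r f r r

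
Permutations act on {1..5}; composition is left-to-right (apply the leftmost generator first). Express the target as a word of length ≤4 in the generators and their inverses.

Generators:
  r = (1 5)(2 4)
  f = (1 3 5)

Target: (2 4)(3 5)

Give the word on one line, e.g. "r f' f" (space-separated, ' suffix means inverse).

f f r'

  after f: (1 3 5)
  after f: (1 5 3)
  after r': (2 4)(3 5)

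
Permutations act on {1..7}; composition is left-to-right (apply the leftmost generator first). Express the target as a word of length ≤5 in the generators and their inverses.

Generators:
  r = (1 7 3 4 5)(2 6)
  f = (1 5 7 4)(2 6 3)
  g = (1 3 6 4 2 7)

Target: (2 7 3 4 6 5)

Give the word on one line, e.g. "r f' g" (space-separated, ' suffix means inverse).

  after g': (1 7 2 4 6 3)
  after f: (1 4 3 5 7 6 2)
  after r: (1 5 3)(2 7)
  after g: (1 5 6 4 2)
  after r: (2 7 3 4 6 5)

g' f r g r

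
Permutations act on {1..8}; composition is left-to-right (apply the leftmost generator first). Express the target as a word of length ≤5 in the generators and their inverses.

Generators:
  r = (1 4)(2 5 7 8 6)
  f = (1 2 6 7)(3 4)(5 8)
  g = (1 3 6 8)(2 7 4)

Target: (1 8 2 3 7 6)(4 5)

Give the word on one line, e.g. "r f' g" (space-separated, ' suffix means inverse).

g r g' g'

  after g: (1 3 6 8)(2 7 4)
  after r: (1 3 2 8 4 5 7)
  after g': (2 6 3 4 5)(7 8)
  after g': (1 8 2 3 7 6)(4 5)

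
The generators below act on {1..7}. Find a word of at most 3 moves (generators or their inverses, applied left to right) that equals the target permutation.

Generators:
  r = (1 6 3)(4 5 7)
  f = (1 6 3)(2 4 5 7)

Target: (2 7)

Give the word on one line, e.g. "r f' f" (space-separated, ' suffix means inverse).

  after f: (1 6 3)(2 4 5 7)
  after r': (2 7)

f r'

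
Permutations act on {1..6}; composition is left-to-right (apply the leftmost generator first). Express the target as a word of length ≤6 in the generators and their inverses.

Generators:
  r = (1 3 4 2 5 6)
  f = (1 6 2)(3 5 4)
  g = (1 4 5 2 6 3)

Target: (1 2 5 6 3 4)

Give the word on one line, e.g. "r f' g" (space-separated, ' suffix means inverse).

  after f: (1 6 2)(3 5 4)
  after f: (1 2 6)(3 4 5)
  after g: (1 6 4 2 3 5)
  after f: (1 2 5 6 3 4)

f f g f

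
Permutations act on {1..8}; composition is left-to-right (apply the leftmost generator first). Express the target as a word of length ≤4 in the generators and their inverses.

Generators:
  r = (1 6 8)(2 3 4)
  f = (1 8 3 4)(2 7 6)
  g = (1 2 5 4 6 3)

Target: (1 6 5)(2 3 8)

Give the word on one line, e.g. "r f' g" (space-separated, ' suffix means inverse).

g' r g

  after g': (1 3 6 4 5 2)
  after r: (1 4 5 3 8)(2 6)
  after g: (1 6 5)(2 3 8)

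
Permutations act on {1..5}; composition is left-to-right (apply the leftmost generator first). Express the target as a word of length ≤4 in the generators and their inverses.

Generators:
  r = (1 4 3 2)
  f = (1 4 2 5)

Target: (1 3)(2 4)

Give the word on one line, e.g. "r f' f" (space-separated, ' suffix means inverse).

  after r': (1 2 3 4)
  after r': (1 3)(2 4)

r' r'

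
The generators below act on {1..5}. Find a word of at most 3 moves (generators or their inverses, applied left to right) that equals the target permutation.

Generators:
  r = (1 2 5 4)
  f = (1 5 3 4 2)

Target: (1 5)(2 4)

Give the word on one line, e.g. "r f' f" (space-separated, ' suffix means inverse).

  after r': (1 4 5 2)
  after r': (1 5)(2 4)

r' r'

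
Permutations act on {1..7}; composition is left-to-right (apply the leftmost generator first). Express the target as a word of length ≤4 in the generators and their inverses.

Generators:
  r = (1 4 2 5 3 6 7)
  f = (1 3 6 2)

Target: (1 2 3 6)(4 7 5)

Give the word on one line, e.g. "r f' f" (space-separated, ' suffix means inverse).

  after r: (1 4 2 5 3 6 7)
  after f': (1 4 6 7 2 5)
  after r: (1 2 3 6)(4 7 5)

r f' r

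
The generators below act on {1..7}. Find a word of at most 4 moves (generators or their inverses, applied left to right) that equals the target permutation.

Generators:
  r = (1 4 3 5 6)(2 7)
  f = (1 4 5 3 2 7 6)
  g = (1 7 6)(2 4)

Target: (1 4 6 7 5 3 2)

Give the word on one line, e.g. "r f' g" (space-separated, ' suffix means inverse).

  after g': (1 6 7)(2 4)
  after g': (1 7 6)
  after r': (1 2 7 5 3 4)
  after g': (1 4 6 7 5 3 2)

g' g' r' g'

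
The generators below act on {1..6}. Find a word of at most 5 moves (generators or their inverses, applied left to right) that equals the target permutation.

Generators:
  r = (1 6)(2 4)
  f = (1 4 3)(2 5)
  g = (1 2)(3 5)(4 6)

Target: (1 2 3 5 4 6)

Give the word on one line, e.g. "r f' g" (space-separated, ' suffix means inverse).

  after g': (1 2)(3 5)(4 6)
  after f: (1 5)(2 4 6 3)
  after f: (1 2 3 5 4 6)
  after g': (2 5 6)
  after g': (1 2 3 5 4 6)

g' f f g' g'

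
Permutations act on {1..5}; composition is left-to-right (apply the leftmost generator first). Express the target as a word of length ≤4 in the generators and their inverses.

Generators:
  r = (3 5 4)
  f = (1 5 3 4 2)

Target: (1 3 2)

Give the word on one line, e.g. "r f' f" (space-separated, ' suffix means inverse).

r' f r r

  after r': (3 4 5)
  after f: (1 5 4 3 2)
  after r: (1 4 5 3 2)
  after r: (1 3 2)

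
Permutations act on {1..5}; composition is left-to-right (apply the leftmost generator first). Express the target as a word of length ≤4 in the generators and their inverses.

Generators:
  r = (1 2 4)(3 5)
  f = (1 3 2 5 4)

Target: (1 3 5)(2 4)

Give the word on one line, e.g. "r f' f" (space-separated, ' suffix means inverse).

f' r f

  after f': (1 4 5 2 3)
  after r: (2 5 4 3)
  after f: (1 3 5)(2 4)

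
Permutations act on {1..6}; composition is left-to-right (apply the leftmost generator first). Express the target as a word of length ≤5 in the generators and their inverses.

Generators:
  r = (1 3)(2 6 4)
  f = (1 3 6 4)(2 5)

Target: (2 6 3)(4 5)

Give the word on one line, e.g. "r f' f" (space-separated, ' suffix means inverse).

r' r' f r'

  after r': (1 3)(2 4 6)
  after r': (2 6 4)
  after f: (1 3 6)(2 4 5)
  after r': (2 6 3)(4 5)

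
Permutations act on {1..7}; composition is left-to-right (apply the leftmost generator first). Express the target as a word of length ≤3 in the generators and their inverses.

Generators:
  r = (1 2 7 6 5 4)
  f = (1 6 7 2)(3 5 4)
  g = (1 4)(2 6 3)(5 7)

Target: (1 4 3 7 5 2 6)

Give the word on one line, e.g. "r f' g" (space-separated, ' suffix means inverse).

  after f': (1 2 7 6)(3 4 5)
  after r': (3 5)(4 6)
  after g: (1 4 3 7 5 2 6)

f' r' g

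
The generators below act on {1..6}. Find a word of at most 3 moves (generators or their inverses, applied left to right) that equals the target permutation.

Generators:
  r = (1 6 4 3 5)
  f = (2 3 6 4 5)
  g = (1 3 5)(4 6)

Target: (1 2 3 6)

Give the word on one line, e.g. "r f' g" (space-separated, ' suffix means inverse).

g f' r'

  after g: (1 3 5)(4 6)
  after f': (1 2 5)(3 4)
  after r': (1 2 3 6)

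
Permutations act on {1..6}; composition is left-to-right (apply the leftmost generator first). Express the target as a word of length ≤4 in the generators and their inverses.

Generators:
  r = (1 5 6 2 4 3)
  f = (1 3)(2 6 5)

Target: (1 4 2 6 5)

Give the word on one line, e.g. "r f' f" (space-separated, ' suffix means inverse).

f f f r'

  after f: (1 3)(2 6 5)
  after f: (2 5 6)
  after f: (1 3)
  after r': (1 4 2 6 5)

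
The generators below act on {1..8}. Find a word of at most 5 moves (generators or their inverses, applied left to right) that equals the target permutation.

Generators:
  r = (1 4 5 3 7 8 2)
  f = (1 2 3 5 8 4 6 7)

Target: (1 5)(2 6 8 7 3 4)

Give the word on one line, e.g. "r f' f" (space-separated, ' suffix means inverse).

  after r: (1 4 5 3 7 8 2)
  after f': (1 8)(2 7 5)(3 6 4)
  after f': (1 5)(2 6 8 7 3 4)

r f' f'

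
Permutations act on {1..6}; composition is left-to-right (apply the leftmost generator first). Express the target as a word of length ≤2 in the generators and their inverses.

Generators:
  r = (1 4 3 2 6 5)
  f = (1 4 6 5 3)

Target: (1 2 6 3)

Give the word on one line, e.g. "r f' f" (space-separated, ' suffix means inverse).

  after f': (1 3 5 6 4)
  after r: (1 2 6 3)

f' r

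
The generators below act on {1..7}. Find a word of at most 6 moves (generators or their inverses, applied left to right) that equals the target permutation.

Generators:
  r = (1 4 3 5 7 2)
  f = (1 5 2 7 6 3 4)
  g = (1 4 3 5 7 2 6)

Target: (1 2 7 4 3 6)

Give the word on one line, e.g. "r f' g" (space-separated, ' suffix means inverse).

  after f: (1 5 2 7 6 3 4)
  after f: (1 2 6 4 5 7 3)
  after g: (1 6 3 4 7 5 2)
  after r': (1 6 4 5 7 3)
  after g': (1 2 7 4 3 6)

f f g r' g'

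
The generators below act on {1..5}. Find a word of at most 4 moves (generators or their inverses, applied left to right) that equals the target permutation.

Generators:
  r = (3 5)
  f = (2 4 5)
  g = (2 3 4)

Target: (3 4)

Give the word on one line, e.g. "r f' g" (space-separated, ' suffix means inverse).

f g r

  after f: (2 4 5)
  after g: (3 4 5)
  after r: (3 4)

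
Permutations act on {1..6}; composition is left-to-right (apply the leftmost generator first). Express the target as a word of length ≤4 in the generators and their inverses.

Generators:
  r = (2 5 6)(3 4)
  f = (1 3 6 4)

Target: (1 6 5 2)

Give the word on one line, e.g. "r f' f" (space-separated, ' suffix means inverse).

  after r': (2 6 5)(3 4)
  after f: (1 3)(2 4 6 5)
  after f: (1 6 5 2)

r' f f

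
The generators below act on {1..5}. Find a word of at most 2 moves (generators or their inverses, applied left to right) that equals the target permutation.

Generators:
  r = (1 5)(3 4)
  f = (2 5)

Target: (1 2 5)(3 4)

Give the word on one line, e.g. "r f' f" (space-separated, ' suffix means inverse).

r f

  after r: (1 5)(3 4)
  after f: (1 2 5)(3 4)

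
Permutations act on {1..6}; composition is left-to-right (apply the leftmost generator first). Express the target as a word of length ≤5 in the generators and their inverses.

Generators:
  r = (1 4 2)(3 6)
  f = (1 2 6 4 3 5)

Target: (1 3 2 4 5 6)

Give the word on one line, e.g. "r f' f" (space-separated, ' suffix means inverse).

  after r: (1 4 2)(3 6)
  after f: (1 3 4 6 5)
  after f: (1 5 2 6)
  after r': (1 5 4)(2 3 6)
  after f': (1 3 2 4 5 6)

r f f r' f'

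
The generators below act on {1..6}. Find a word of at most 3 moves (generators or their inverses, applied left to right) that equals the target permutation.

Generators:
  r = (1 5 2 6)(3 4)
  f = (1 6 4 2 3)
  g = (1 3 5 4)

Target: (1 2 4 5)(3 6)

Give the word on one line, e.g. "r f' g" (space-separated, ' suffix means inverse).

  after f: (1 6 4 2 3)
  after r': (1 2 4 5)(3 6)

f r'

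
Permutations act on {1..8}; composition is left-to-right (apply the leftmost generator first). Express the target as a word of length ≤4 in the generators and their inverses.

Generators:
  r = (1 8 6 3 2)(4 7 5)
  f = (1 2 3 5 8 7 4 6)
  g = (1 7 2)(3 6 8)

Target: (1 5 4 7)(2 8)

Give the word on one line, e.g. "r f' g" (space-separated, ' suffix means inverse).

g r

  after g: (1 7 2)(3 6 8)
  after r: (1 5 4 7)(2 8)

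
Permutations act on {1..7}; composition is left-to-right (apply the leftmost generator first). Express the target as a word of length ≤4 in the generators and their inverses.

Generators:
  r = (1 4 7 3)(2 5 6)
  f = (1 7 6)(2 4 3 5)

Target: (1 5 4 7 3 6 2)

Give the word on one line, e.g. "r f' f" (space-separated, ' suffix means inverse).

  after r': (1 3 7 4)(2 6 5)
  after f: (1 5 4 7 3 6 2)

r' f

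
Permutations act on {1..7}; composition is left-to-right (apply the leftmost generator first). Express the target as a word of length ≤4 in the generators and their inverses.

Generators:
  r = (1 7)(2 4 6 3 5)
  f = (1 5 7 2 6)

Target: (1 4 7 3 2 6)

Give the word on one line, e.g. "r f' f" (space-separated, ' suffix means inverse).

  after f': (1 6 2 7 5)
  after r': (1 4 2)(3 6 5 7)
  after f': (1 4 7 3 2 6)

f' r' f'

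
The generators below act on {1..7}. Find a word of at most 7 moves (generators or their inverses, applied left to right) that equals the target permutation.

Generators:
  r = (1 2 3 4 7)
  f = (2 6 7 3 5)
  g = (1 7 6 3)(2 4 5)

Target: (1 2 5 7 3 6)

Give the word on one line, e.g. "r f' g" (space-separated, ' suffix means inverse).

f r' r' g f

  after f: (2 6 7 3 5)
  after r': (1 7 2 6 4 3 5)
  after r': (1 4 2 6 3 5 7)
  after g: (1 5 6)(2 3)
  after f: (1 2 5 7 3 6)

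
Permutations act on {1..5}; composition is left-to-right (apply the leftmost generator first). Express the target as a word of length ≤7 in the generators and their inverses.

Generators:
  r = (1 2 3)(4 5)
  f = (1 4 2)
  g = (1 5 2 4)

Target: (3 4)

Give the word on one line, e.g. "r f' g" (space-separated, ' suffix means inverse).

g' f' g r' f'

  after g': (1 4 2 5)
  after f': (2 5)
  after g: (1 5 4)
  after r': (1 4 3 2)
  after f': (3 4)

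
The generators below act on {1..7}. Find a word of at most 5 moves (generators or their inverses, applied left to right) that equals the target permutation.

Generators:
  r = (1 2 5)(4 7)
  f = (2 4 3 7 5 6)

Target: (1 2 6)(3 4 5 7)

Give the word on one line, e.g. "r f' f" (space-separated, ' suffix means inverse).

  after f': (2 6 5 7 3 4)
  after r: (1 2 6)(3 7)(4 5)
  after r: (1 5 7 3 4)(2 6)
  after r: (2 6 5 4)(3 7)
  after r: (1 2 6)(3 4 5 7)

f' r r r r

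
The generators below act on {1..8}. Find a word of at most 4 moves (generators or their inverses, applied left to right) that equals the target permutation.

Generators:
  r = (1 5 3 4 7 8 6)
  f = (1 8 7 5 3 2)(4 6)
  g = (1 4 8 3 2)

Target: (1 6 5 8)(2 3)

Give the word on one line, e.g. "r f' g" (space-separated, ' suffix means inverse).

g' f' g' r

  after g': (1 2 3 8 4)
  after f': (1 3)(2 5 7 8 6 4)
  after g': (1 8 6)(2 5 7 4 3)
  after r: (1 6 5 8)(2 3)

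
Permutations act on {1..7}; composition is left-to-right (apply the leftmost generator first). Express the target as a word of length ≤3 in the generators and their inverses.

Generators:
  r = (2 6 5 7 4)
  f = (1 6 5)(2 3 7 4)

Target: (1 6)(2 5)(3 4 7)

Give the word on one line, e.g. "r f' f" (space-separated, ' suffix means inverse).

r f' f'

  after r: (2 6 5 7 4)
  after f': (1 5 3 2)
  after f': (1 6)(2 5)(3 4 7)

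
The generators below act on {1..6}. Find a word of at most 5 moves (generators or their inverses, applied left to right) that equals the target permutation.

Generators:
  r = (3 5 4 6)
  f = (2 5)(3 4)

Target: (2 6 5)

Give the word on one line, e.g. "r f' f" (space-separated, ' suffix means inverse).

f' r r

  after f': (2 5)(3 4)
  after r: (2 4 5)(3 6)
  after r: (2 6 5)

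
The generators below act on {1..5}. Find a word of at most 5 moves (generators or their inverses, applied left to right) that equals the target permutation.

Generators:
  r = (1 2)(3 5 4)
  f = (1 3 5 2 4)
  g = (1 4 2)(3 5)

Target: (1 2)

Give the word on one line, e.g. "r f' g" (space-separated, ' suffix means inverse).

r r r

  after r: (1 2)(3 5 4)
  after r: (3 4 5)
  after r: (1 2)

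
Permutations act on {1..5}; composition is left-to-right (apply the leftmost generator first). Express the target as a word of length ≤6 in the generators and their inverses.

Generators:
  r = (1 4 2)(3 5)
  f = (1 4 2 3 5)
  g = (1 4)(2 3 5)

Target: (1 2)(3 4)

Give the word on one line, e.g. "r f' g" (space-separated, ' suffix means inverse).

f g' r g r'

  after f: (1 4 2 3 5)
  after g': (4 5)
  after r: (1 4 3 5 2)
  after g: (2 4 5 3)
  after r': (1 2)(3 4)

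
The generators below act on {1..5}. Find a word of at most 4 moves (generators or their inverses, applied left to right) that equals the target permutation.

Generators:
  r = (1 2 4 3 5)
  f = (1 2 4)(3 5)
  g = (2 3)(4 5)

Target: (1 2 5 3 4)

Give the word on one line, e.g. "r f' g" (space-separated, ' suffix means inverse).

  after g: (2 3)(4 5)
  after r: (1 2 5 3 4)

g r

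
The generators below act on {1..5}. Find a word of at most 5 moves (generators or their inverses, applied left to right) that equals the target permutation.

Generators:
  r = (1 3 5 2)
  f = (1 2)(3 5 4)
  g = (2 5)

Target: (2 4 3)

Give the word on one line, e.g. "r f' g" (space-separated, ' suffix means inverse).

f' r f' r

  after f': (1 2)(3 4 5)
  after r: (2 3 4)
  after f': (1 2 4)(3 5)
  after r: (2 4 3)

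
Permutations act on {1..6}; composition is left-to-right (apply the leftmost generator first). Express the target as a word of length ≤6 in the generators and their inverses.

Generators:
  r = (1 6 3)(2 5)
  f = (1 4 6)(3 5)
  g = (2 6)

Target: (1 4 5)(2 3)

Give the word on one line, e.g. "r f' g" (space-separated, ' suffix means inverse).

  after f': (1 6 4)(3 5)
  after g': (1 2 6 4)(3 5)
  after g': (1 6 4)(3 5)
  after r': (2 5 6 4 3)
  after f: (1 4 5)(2 3)

f' g' g' r' f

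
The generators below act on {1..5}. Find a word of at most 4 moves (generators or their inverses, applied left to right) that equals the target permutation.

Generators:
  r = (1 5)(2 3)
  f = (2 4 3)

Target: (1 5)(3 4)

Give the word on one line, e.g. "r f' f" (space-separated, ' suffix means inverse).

  after f': (2 3 4)
  after f': (2 4 3)
  after r': (1 5)(2 4)
  after f': (1 5)(3 4)

f' f' r' f'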